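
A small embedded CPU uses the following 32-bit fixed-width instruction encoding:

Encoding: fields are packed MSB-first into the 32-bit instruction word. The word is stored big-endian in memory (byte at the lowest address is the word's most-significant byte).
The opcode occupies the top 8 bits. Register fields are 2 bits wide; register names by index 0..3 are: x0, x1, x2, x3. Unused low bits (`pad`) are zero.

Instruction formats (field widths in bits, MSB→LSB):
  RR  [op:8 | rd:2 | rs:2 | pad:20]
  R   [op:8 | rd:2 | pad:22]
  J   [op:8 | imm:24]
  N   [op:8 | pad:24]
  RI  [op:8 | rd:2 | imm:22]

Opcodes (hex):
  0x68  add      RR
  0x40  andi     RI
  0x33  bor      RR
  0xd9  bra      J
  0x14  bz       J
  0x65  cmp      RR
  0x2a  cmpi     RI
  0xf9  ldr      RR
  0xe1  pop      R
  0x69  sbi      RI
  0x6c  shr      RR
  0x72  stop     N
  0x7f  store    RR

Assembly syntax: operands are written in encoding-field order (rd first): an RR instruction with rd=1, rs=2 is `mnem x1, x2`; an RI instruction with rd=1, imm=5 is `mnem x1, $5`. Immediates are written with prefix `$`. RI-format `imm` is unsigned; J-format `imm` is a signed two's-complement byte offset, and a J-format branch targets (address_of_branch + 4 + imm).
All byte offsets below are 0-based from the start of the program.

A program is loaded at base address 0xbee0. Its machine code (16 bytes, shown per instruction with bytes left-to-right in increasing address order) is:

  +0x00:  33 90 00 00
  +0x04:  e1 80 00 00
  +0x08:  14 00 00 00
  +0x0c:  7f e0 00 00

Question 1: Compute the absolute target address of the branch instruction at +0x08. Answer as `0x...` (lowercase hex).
[08] 14 00 00 00 → 0x14000000
  opcode bits[31:24]=0x14: bz/J
  imm: (w>>0)&0xffffff=0x0 → $0
  target = base 0xbee0 + off 0x08 + 4 + imm 0 = 0xbeec

0xbeec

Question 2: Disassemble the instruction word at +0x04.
off 0x04: read e1 80 00 00 as big → 0xe1800000
  opcode bits[31:24]=0xe1: pop/R
  [23:22] rd=2 = x2

pop x2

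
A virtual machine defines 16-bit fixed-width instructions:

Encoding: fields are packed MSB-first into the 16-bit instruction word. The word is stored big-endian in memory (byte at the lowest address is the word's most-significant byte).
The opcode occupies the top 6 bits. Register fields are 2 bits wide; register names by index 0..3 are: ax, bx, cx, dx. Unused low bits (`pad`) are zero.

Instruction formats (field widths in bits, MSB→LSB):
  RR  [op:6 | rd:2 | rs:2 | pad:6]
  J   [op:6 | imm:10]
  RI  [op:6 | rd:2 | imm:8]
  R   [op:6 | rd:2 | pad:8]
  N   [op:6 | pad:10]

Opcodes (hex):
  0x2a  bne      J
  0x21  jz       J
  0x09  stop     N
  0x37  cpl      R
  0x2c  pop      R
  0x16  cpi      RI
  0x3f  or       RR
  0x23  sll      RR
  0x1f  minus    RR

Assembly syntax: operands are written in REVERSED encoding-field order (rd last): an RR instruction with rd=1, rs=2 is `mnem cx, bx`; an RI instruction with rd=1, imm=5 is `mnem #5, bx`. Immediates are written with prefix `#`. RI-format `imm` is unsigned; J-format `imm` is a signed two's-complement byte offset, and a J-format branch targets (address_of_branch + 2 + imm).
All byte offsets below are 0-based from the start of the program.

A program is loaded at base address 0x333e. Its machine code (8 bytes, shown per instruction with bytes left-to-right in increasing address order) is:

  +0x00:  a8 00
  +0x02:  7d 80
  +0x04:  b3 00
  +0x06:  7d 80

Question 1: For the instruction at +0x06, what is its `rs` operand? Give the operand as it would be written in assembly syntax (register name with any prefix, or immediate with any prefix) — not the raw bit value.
cx

off 0x06: read 7d 80 as big → 0x7d80
  opcode bits[15:10]=0x1f: minus/RR
  rd: (w>>8)&0x3=0x1 → bx
  rs: (w>>6)&0x3=0x2 → cx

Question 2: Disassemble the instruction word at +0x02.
minus cx, bx

+0x02: 7d 80 ⇒ word 0x7d80 (big)
  top 6b → 0x1f → minus [RR]
  rd: (w>>8)&0x3=0x1 → bx
  rs: (w>>6)&0x3=0x2 → cx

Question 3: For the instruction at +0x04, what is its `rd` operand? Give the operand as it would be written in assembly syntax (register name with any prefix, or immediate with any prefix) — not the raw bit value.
@+04  big-endian(b3 00) = 0xb300
  top 6b → 0x2c → pop [R]
  rd: (w>>8)&0x3=0x3 → dx

dx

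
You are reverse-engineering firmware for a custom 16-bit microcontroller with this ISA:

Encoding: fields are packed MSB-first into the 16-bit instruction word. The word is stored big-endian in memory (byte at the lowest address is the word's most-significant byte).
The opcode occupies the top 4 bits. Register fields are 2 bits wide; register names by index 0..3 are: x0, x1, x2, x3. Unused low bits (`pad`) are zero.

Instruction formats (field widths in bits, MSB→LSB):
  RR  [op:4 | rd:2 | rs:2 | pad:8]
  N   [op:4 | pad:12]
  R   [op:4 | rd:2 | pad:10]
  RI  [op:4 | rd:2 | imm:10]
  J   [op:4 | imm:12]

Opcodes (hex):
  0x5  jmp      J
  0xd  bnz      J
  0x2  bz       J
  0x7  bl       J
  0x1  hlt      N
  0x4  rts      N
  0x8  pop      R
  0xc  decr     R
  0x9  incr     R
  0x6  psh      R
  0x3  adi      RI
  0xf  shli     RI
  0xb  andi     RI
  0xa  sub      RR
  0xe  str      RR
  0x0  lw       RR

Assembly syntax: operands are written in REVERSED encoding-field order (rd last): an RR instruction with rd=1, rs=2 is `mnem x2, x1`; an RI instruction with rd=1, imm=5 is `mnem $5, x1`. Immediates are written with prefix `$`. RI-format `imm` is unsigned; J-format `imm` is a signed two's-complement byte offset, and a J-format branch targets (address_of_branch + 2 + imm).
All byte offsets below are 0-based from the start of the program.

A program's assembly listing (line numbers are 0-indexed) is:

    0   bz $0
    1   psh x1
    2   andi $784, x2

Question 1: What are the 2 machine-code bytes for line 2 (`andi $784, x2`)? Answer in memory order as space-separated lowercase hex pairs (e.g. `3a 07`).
L2: andi op=0xb:4|rd=2:2|imm=784:10 ⇒ 0xbb10 ⇒ big bb 10

bb 10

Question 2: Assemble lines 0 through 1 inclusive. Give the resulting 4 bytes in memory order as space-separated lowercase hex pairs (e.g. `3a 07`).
line 0 (bz): pack op=0x2:4|imm=0:12 = 0x2000; big→ 20 00
line 1 (psh): pack op=0x6:4|rd=1:2|pad=0:10 = 0x6400; big→ 64 00

20 00 64 00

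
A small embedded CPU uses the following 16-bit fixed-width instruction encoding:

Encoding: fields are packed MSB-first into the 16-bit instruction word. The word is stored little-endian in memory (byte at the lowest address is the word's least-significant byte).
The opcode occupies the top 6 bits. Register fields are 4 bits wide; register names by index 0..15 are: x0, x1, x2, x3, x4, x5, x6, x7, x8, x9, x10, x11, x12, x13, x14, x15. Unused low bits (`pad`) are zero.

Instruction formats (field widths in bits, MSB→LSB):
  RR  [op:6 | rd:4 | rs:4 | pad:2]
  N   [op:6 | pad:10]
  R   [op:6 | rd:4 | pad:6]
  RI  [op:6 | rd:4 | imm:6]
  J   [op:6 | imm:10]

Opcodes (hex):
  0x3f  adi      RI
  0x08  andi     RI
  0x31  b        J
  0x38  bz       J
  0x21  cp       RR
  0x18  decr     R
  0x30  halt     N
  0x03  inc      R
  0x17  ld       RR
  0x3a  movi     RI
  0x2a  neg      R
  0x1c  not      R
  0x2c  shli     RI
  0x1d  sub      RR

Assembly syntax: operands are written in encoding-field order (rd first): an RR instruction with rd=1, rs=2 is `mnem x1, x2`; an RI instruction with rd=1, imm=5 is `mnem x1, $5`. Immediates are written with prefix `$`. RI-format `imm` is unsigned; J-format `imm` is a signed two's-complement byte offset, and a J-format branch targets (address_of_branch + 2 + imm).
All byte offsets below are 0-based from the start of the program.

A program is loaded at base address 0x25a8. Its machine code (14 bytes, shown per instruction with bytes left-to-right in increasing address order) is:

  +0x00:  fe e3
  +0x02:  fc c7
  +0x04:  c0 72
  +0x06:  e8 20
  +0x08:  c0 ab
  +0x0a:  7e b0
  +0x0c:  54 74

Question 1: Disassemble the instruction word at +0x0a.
shli x1, $62

@+0a  little-endian(7e b0) = 0xb07e
  top 6b → 0x2c → shli [RI]
  [9:6] rd=1 = x1
  [5:0] imm=62 = $62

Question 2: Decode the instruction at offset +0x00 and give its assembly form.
@+00  little-endian(fe e3) = 0xe3fe
  op=0xe3fe>>10=0x38 ⇒ bz (J)
  imm: (w>>0)&0x3ff=0x3fe (s10→-2) → $-2

bz $-2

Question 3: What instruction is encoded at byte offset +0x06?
andi x3, $40

off 0x06: read e8 20 as little → 0x20e8
  op=0x20e8>>10=0x8 ⇒ andi (RI)
  rd: (w>>6)&0xf=0x3 → x3
  imm: (w>>0)&0x3f=0x28 → $40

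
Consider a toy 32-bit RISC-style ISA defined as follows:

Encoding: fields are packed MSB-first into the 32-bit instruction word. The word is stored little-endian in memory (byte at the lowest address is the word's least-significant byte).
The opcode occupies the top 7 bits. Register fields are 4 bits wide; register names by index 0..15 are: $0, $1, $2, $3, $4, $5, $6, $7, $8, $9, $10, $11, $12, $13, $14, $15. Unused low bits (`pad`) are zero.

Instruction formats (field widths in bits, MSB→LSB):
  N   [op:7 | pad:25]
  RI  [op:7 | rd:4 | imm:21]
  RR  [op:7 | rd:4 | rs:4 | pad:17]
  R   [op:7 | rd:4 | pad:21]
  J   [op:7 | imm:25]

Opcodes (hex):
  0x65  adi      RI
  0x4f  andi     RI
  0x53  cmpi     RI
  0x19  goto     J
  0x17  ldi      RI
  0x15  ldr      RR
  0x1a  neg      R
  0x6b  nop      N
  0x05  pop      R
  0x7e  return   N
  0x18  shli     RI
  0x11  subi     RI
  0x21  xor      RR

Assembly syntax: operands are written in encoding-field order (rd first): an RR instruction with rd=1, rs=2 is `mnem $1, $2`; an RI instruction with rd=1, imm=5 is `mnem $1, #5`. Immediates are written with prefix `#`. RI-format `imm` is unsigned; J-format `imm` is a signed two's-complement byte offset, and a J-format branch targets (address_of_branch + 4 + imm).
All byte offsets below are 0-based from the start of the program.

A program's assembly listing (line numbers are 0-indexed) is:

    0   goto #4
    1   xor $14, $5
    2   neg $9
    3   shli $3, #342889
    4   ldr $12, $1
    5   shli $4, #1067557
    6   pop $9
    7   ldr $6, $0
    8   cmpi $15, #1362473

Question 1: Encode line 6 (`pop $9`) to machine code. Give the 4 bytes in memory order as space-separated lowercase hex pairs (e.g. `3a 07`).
00 00 20 0b

line 6 (pop): pack op=0x5:7|rd=9:4|pad=0:21 = 0x0b200000; little→ 00 00 20 0b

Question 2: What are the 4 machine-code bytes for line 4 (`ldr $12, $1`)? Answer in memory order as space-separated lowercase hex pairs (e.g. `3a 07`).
00 00 82 2b

L4: ldr op=0x15:7|rd=12:4|rs=1:4|pad=0:17 ⇒ 0x2b820000 ⇒ little 00 00 82 2b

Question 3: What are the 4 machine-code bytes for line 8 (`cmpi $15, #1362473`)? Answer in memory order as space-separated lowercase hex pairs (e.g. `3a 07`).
L8: cmpi op=0x53:7|rd=15:4|imm=1362473:21 ⇒ 0xa7f4ca29 ⇒ little 29 ca f4 a7

29 ca f4 a7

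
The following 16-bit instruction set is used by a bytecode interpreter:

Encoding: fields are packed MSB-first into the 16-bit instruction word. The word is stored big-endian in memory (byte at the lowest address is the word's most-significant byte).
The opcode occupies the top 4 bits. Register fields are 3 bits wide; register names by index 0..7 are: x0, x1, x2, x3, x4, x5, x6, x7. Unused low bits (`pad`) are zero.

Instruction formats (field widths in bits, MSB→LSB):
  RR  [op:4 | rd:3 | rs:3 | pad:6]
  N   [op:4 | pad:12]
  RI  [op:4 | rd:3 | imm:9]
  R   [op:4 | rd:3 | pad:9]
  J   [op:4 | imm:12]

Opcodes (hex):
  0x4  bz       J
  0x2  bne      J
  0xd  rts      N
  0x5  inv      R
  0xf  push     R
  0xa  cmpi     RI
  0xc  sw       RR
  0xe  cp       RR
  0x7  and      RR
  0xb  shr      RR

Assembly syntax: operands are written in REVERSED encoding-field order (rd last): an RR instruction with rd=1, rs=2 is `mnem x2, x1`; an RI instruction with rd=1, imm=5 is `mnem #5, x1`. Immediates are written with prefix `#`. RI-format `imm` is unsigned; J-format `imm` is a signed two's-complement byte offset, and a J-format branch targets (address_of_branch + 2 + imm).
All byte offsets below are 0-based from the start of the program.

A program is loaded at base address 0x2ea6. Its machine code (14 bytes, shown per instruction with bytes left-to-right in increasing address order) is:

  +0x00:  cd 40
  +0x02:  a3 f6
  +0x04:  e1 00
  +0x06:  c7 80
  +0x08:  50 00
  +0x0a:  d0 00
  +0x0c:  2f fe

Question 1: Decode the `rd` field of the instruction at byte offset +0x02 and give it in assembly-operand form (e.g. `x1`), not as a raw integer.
x1

+0x02: a3 f6 ⇒ word 0xa3f6 (big)
  top 4b → 0xa → cmpi [RI]
  rd: (w>>9)&0x7=0x1 → x1
  imm: (w>>0)&0x1ff=0x1f6 → #502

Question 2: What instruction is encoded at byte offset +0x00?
sw x5, x6

off 0x00: read cd 40 as big → 0xcd40
  op=0xcd40>>12=0xc ⇒ sw (RR)
  rd: (w>>9)&0x7=0x6 → x6
  rs: (w>>6)&0x7=0x5 → x5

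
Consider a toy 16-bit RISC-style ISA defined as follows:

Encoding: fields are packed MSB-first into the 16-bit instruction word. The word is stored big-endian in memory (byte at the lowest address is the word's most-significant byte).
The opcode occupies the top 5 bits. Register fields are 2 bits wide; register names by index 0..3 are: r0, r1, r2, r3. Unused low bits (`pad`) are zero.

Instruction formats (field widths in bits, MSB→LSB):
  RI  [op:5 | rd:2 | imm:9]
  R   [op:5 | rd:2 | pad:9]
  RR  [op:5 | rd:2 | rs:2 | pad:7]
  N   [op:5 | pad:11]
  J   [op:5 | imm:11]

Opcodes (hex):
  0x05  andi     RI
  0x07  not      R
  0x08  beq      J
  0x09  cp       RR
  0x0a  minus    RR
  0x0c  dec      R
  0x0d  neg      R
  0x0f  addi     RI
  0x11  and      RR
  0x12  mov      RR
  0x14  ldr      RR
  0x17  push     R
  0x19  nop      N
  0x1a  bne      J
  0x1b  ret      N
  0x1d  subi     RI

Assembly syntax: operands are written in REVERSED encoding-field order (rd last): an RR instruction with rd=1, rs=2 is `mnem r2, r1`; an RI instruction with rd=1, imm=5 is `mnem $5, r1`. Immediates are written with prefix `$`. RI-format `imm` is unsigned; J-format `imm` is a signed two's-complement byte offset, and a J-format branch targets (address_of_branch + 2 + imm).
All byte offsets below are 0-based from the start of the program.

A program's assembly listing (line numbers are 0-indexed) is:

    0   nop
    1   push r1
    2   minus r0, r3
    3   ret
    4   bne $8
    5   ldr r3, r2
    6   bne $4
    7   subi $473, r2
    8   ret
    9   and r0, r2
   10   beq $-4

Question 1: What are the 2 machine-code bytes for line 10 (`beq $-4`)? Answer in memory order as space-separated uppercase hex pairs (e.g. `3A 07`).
10. beq fields op=0x8:5|imm=-4:11 → word 47fch → 47 fc

47 FC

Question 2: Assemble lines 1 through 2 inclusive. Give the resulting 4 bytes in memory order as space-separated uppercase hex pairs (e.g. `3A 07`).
line 1 (push): pack op=0x17:5|rd=1:2|pad=0:9 = 0xba00; big→ ba 00
line 2 (minus): pack op=0xa:5|rd=3:2|rs=0:2|pad=0:7 = 0x5600; big→ 56 00

BA 00 56 00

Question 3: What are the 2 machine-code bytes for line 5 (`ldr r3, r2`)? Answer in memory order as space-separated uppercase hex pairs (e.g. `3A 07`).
A5 80

line 5 (ldr): pack op=0x14:5|rd=2:2|rs=3:2|pad=0:7 = 0xa580; big→ a5 80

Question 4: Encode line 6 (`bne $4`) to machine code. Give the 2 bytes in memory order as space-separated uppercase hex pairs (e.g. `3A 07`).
6. bne fields op=0x1a:5|imm=4:11 → word d004h → d0 04

D0 04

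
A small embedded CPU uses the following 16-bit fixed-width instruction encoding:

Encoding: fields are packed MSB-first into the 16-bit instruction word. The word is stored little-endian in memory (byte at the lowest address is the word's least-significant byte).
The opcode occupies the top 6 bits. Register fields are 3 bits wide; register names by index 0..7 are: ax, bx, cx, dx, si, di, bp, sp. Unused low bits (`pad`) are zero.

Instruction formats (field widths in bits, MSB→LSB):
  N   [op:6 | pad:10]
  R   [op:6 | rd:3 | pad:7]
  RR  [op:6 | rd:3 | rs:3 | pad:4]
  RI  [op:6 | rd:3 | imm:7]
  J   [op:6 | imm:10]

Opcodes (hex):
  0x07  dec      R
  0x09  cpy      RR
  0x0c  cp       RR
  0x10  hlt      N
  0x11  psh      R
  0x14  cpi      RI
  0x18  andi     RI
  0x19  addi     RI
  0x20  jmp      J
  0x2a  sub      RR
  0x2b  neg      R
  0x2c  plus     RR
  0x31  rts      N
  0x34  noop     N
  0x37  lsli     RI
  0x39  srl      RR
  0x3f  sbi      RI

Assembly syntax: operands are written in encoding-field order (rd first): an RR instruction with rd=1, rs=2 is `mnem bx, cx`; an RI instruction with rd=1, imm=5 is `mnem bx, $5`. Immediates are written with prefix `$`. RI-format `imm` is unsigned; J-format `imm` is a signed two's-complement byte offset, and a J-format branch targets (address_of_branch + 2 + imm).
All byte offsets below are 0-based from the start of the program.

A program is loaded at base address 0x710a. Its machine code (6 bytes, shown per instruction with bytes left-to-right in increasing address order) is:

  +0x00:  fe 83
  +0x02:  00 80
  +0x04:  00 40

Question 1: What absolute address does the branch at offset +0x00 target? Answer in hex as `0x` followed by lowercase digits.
off 0x00: read fe 83 as little → 0x83fe
  op=0x83fe>>10=0x20 ⇒ jmp (J)
  imm: (w>>0)&0x3ff=0x3fe (s10→-2) → $-2
  target = base 0x710a + off 0x00 + 2 + imm -2 = 0x710a

0x710a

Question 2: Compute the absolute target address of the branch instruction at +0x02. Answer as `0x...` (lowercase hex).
0x710e

off 0x02: read 00 80 as little → 0x8000
  top 6b → 0x20 → jmp [J]
  imm@[9:0]=0x0 ⇒ $0
  target = base 0x710a + off 0x02 + 2 + imm 0 = 0x710e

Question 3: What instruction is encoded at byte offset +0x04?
off 0x04: read 00 40 as little → 0x4000
  top 6b → 0x10 → hlt [N]

hlt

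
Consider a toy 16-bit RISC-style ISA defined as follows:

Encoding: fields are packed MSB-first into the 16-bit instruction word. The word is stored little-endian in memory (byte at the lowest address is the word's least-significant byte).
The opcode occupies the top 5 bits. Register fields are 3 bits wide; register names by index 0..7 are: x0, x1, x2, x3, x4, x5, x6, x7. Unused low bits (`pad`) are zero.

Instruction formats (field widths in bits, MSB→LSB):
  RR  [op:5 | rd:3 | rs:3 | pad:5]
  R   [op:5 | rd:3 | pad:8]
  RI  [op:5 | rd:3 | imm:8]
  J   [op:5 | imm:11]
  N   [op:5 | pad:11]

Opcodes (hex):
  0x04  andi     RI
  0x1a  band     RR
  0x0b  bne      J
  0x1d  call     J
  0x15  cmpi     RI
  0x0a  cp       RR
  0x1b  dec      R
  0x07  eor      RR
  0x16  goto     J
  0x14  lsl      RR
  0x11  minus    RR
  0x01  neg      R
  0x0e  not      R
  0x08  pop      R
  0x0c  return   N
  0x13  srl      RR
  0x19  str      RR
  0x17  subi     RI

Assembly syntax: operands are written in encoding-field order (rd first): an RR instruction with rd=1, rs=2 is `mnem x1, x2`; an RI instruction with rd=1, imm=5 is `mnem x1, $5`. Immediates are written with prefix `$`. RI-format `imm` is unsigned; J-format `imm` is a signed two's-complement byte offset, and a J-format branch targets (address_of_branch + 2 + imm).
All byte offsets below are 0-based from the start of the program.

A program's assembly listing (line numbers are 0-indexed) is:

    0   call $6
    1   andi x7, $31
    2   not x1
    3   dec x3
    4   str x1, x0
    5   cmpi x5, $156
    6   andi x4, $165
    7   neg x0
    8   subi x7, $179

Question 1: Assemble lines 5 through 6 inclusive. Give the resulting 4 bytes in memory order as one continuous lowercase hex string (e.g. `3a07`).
9cada524

line 5 (cmpi): pack op=0x15:5|rd=5:3|imm=156:8 = 0xad9c; little→ 9c ad
line 6 (andi): pack op=0x4:5|rd=4:3|imm=165:8 = 0x24a5; little→ a5 24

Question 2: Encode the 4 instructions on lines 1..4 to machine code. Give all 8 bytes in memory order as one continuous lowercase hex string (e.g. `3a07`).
line 1 (andi): pack op=0x4:5|rd=7:3|imm=31:8 = 0x271f; little→ 1f 27
line 2 (not): pack op=0xe:5|rd=1:3|pad=0:8 = 0x7100; little→ 00 71
line 3 (dec): pack op=0x1b:5|rd=3:3|pad=0:8 = 0xdb00; little→ 00 db
line 4 (str): pack op=0x19:5|rd=1:3|rs=0:3|pad=0:5 = 0xc900; little→ 00 c9

1f27007100db00c9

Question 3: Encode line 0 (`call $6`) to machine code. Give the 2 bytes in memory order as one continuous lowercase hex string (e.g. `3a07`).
0. call fields op=0x1d:5|imm=6:11 → word e806h → 06 e8

06e8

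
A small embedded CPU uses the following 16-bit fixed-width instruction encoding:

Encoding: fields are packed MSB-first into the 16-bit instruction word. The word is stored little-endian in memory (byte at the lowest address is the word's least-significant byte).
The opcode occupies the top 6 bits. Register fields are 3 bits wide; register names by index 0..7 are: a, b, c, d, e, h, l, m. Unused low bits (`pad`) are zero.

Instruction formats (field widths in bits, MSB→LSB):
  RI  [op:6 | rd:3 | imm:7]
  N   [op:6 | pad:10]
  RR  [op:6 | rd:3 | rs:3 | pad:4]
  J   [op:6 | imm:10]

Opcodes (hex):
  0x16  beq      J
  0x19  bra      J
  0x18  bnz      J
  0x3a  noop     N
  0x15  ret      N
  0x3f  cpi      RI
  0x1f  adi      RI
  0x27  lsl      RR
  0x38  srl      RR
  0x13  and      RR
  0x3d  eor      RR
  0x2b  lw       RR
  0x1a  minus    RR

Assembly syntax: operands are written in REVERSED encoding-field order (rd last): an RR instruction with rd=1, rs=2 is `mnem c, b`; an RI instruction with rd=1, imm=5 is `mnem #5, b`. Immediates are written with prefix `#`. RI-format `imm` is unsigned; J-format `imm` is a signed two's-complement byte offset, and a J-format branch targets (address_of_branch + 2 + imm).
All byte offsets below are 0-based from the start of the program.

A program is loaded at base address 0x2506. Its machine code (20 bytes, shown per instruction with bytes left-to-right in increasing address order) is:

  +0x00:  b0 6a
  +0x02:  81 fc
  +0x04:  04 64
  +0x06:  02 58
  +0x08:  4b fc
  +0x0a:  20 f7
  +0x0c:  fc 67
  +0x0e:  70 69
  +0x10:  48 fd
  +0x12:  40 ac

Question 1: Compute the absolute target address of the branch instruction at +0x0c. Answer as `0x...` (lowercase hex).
+0x0c: fc 67 ⇒ word 0x67fc (little)
  top 6b → 0x19 → bra [J]
  imm: (w>>0)&0x3ff=0x3fc (s10→-4) → #-4
  target = base 0x2506 + off 0x0c + 2 + imm -4 = 0x2510

0x2510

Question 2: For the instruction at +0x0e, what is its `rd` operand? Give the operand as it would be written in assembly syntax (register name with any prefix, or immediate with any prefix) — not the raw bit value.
off 0x0e: read 70 69 as little → 0x6970
  top 6b → 0x1a → minus [RR]
  rd: (w>>7)&0x7=0x2 → c
  rs: (w>>4)&0x7=0x7 → m

c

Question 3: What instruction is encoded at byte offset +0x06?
[06] 02 58 → 0x5802
  opcode bits[15:10]=0x16: beq/J
  imm@[9:0]=0x2 ⇒ #2

beq #2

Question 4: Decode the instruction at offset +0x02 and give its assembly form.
cpi #1, b

+0x02: 81 fc ⇒ word 0xfc81 (little)
  opcode bits[15:10]=0x3f: cpi/RI
  [9:7] rd=1 = b
  [6:0] imm=1 = #1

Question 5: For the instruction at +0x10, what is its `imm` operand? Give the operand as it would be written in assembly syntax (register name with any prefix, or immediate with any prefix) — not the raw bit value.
#72

@+10  little-endian(48 fd) = 0xfd48
  op=0xfd48>>10=0x3f ⇒ cpi (RI)
  [9:7] rd=2 = c
  [6:0] imm=72 = #72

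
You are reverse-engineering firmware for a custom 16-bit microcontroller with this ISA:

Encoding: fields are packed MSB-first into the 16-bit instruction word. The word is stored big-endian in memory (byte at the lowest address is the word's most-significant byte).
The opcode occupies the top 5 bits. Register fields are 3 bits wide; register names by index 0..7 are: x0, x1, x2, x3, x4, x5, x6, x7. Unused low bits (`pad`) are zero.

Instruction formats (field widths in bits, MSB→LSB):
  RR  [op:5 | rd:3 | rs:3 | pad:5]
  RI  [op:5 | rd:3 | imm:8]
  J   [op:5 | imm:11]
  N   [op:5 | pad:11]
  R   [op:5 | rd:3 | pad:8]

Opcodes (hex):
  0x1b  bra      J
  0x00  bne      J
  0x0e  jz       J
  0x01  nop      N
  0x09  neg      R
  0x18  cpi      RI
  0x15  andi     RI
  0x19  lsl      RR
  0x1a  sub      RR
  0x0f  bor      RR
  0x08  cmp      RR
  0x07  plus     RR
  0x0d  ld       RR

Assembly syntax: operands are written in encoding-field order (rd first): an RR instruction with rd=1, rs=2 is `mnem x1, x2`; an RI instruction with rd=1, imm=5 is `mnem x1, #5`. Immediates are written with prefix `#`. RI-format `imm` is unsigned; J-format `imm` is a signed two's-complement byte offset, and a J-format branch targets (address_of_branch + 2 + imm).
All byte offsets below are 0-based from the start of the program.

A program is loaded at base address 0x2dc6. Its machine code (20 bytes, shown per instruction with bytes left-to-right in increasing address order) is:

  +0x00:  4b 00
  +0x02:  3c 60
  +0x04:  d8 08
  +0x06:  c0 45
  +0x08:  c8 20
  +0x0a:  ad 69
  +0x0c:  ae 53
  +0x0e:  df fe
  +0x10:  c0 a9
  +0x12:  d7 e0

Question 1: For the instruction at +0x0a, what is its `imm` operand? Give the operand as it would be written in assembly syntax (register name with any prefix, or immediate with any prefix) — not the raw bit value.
[0a] ad 69 → 0xad69
  opcode bits[15:11]=0x15: andi/RI
  [10:8] rd=5 = x5
  [7:0] imm=105 = #105

#105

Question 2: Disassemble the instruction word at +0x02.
plus x4, x3

off 0x02: read 3c 60 as big → 0x3c60
  top 5b → 0x7 → plus [RR]
  [10:8] rd=4 = x4
  [7:5] rs=3 = x3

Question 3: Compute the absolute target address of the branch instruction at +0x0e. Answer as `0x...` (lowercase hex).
+0x0e: df fe ⇒ word 0xdffe (big)
  op=0xdffe>>11=0x1b ⇒ bra (J)
  imm@[10:0]=0x7fe (s11→-2) ⇒ #-2
  target = base 0x2dc6 + off 0x0e + 2 + imm -2 = 0x2dd4

0x2dd4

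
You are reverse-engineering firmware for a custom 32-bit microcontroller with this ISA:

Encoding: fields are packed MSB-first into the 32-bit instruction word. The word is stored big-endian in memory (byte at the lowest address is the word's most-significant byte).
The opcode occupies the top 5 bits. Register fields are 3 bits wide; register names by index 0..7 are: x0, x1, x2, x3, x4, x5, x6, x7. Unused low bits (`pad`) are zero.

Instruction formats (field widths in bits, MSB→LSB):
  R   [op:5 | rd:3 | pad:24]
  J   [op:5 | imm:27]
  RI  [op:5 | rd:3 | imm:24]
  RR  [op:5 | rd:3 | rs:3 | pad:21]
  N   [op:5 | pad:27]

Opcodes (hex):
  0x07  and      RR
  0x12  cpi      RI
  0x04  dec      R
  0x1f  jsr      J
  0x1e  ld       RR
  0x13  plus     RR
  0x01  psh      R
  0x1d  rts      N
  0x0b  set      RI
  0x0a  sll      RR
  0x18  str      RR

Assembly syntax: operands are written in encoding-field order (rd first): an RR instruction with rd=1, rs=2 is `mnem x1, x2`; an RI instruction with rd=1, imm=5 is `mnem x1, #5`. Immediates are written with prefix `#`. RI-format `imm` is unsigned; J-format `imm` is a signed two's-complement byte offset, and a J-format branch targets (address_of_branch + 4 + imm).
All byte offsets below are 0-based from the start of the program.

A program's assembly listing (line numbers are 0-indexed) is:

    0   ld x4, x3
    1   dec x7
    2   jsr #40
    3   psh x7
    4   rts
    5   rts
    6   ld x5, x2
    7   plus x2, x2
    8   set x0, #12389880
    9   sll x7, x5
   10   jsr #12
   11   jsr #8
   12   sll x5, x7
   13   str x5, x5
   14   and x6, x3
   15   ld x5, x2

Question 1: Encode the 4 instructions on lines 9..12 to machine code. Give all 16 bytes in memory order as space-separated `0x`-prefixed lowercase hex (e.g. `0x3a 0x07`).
0x57 0xa0 0x00 0x00 0xf8 0x00 0x00 0x0c 0xf8 0x00 0x00 0x08 0x55 0xe0 0x00 0x00

line 9 (sll): pack op=0xa:5|rd=7:3|rs=5:3|pad=0:21 = 0x57a00000; big→ 57 a0 00 00
line 10 (jsr): pack op=0x1f:5|imm=12:27 = 0xf800000c; big→ f8 00 00 0c
line 11 (jsr): pack op=0x1f:5|imm=8:27 = 0xf8000008; big→ f8 00 00 08
line 12 (sll): pack op=0xa:5|rd=5:3|rs=7:3|pad=0:21 = 0x55e00000; big→ 55 e0 00 00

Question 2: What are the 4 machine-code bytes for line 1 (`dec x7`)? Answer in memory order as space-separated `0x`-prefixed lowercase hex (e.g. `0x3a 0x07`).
line 1 (dec): pack op=0x4:5|rd=7:3|pad=0:24 = 0x27000000; big→ 27 00 00 00

0x27 0x00 0x00 0x00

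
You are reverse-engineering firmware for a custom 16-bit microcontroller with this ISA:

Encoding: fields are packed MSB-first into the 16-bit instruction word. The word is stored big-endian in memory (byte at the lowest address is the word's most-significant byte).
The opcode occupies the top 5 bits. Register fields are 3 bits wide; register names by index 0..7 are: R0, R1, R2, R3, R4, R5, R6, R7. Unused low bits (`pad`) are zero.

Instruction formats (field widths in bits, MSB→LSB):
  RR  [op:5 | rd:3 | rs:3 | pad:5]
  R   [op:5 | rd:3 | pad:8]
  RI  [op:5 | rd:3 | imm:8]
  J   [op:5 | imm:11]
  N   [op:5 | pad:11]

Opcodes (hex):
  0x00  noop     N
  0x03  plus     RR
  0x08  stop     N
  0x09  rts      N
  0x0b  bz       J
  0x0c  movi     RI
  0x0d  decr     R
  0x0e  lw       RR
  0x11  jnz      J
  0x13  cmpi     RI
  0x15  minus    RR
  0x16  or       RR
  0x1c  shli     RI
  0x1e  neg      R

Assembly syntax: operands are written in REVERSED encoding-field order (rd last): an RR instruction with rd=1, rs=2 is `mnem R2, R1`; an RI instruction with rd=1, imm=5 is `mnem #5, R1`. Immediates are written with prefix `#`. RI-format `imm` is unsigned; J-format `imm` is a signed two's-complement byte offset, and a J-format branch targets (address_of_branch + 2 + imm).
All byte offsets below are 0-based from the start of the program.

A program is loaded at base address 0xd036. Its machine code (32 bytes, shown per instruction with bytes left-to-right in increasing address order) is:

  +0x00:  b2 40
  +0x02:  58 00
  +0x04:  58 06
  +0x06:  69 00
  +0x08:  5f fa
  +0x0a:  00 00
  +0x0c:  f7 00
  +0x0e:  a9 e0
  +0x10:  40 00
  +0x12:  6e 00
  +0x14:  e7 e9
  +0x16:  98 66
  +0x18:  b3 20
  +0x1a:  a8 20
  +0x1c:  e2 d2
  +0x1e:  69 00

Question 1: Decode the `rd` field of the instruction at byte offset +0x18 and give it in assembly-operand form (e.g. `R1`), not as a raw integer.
[18] b3 20 → 0xb320
  op=0xb320>>11=0x16 ⇒ or (RR)
  rd@[10:8]=0x3 ⇒ R3
  rs@[7:5]=0x1 ⇒ R1

R3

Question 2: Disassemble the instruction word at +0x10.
off 0x10: read 40 00 as big → 0x4000
  op=0x4000>>11=0x8 ⇒ stop (N)

stop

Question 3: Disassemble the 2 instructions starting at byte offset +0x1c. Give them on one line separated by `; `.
+0x1c: e2 d2 ⇒ word 0xe2d2 (big)
  opcode bits[15:11]=0x1c: shli/RI
  rd@[10:8]=0x2 ⇒ R2
  imm@[7:0]=0xd2 ⇒ #210
+0x1e: 69 00 ⇒ word 0x6900 (big)
  opcode bits[15:11]=0xd: decr/R
  rd@[10:8]=0x1 ⇒ R1

shli #210, R2; decr R1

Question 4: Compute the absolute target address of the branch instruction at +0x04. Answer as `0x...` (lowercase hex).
0xd042

+0x04: 58 06 ⇒ word 0x5806 (big)
  opcode bits[15:11]=0xb: bz/J
  [10:0] imm=6 = #6
  target = base 0xd036 + off 0x04 + 2 + imm 6 = 0xd042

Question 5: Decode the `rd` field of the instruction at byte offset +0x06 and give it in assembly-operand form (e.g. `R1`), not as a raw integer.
@+06  big-endian(69 00) = 0x6900
  op=0x6900>>11=0xd ⇒ decr (R)
  rd: (w>>8)&0x7=0x1 → R1

R1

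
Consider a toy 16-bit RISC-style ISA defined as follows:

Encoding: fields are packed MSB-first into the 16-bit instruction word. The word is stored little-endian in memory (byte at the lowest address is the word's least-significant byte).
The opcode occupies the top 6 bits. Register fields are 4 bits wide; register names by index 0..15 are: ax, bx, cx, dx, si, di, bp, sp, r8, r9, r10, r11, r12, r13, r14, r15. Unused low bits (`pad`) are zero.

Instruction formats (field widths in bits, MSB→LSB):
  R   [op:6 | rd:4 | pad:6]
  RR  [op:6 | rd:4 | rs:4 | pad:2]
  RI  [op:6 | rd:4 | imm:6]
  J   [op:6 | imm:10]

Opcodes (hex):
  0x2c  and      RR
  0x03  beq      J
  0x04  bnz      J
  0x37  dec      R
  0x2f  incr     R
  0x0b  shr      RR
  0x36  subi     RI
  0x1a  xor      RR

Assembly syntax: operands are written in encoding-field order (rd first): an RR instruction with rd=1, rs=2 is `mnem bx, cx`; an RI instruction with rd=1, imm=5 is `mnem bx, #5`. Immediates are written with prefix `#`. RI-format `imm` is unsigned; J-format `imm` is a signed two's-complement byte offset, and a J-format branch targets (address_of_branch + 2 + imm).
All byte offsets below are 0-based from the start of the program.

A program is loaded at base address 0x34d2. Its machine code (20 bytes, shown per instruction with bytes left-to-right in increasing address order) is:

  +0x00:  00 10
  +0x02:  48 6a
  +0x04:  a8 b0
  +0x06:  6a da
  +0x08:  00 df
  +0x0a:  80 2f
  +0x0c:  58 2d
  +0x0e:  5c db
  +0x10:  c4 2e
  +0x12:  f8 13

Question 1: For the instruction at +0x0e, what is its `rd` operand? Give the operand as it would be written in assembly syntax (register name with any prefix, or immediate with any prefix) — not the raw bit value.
r13

[0e] 5c db → 0xdb5c
  top 6b → 0x36 → subi [RI]
  rd@[9:6]=0xd ⇒ r13
  imm@[5:0]=0x1c ⇒ #28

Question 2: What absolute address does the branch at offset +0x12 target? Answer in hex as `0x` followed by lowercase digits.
0x34de

[12] f8 13 → 0x13f8
  top 6b → 0x4 → bnz [J]
  [9:0] imm=1016 (s10→-8) = #-8
  target = base 0x34d2 + off 0x12 + 2 + imm -8 = 0x34de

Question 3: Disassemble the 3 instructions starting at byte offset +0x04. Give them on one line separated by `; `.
and cx, r10; subi r9, #42; dec r12

[04] a8 b0 → 0xb0a8
  op=0xb0a8>>10=0x2c ⇒ and (RR)
  [9:6] rd=2 = cx
  [5:2] rs=10 = r10
[06] 6a da → 0xda6a
  op=0xda6a>>10=0x36 ⇒ subi (RI)
  [9:6] rd=9 = r9
  [5:0] imm=42 = #42
[08] 00 df → 0xdf00
  op=0xdf00>>10=0x37 ⇒ dec (R)
  [9:6] rd=12 = r12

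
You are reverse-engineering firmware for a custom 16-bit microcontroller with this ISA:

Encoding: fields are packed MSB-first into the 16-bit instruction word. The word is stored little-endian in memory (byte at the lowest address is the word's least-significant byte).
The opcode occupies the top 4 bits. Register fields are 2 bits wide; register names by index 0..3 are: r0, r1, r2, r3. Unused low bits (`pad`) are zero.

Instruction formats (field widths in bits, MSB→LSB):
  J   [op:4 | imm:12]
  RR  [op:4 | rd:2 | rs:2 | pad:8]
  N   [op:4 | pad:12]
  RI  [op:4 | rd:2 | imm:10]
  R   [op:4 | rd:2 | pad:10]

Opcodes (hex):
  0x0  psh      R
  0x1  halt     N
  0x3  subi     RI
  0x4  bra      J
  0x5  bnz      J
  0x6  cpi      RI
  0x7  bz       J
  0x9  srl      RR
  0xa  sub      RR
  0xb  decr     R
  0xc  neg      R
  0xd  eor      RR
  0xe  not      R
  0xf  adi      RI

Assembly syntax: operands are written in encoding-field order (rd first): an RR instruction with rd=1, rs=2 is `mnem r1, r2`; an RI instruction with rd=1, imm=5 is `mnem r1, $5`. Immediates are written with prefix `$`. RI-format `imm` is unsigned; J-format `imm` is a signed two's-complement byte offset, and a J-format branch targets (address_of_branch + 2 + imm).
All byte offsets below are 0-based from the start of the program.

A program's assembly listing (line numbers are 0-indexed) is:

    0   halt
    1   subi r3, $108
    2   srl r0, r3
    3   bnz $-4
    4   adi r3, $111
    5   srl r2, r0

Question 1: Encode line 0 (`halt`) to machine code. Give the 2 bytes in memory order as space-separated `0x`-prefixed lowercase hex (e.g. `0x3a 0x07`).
line 0 (halt): pack op=0x1:4|pad=0:12 = 0x1000; little→ 00 10

0x00 0x10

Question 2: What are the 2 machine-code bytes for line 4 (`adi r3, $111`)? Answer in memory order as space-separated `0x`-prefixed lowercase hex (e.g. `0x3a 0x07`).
4. adi fields op=0xf:4|rd=3:2|imm=111:10 → word fc6fh → 6f fc

0x6f 0xfc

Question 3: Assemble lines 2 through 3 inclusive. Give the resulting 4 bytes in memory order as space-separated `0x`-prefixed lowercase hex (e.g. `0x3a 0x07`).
2. srl fields op=0x9:4|rd=0:2|rs=3:2|pad=0:8 → word 9300h → 00 93
3. bnz fields op=0x5:4|imm=-4:12 → word 5ffch → fc 5f

0x00 0x93 0xfc 0x5f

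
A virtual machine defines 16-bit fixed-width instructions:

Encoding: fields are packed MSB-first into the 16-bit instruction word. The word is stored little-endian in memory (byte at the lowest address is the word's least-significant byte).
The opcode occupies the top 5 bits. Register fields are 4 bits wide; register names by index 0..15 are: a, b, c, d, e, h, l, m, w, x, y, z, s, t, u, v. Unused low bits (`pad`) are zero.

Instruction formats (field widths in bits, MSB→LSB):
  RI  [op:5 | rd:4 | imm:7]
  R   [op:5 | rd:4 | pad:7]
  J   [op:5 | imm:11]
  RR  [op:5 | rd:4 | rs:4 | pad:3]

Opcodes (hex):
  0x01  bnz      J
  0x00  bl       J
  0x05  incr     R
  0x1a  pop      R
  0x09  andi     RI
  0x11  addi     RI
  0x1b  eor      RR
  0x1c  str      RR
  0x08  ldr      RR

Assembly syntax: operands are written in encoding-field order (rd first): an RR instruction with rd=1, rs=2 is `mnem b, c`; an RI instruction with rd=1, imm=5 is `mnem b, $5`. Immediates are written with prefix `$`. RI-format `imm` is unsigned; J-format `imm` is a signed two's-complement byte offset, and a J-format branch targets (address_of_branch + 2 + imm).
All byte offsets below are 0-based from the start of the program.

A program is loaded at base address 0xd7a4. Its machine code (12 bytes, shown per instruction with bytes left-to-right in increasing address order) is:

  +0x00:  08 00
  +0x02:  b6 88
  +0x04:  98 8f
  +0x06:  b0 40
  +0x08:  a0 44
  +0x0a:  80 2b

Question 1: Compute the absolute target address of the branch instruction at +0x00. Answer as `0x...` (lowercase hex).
0xd7ae

@+00  little-endian(08 00) = 0x0008
  top 5b → 0x0 → bl [J]
  imm: (w>>0)&0x7ff=0x8 → $8
  target = base 0xd7a4 + off 0x00 + 2 + imm 8 = 0xd7ae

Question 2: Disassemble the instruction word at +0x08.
@+08  little-endian(a0 44) = 0x44a0
  top 5b → 0x8 → ldr [RR]
  [10:7] rd=9 = x
  [6:3] rs=4 = e

ldr x, e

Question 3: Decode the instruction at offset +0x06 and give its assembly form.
off 0x06: read b0 40 as little → 0x40b0
  op=0x40b0>>11=0x8 ⇒ ldr (RR)
  [10:7] rd=1 = b
  [6:3] rs=6 = l

ldr b, l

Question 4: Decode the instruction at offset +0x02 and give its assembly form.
+0x02: b6 88 ⇒ word 0x88b6 (little)
  op=0x88b6>>11=0x11 ⇒ addi (RI)
  rd@[10:7]=0x1 ⇒ b
  imm@[6:0]=0x36 ⇒ $54

addi b, $54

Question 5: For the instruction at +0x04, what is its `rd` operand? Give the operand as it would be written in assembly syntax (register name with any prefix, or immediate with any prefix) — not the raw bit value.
v

[04] 98 8f → 0x8f98
  opcode bits[15:11]=0x11: addi/RI
  [10:7] rd=15 = v
  [6:0] imm=24 = $24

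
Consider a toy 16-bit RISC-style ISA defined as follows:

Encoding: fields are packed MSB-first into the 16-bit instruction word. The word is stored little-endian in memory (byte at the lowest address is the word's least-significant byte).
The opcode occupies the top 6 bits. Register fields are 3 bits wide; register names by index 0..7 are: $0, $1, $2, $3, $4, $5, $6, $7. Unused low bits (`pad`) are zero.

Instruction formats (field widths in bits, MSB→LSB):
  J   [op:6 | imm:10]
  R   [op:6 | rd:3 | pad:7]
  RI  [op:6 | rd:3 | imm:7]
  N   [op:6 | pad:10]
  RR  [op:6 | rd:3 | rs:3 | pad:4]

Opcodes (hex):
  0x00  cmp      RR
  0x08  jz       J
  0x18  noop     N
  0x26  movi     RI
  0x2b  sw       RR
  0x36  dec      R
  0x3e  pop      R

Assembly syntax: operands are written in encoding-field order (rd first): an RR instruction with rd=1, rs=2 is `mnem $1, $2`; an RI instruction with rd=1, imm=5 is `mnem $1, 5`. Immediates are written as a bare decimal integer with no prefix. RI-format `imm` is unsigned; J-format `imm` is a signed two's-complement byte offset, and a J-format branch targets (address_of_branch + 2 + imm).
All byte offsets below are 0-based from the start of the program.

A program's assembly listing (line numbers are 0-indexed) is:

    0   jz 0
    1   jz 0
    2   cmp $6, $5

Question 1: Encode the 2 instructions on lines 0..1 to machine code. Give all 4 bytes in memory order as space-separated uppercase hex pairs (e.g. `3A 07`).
0. jz fields op=0x8:6|imm=0:10 → word 2000h → 00 20
1. jz fields op=0x8:6|imm=0:10 → word 2000h → 00 20

00 20 00 20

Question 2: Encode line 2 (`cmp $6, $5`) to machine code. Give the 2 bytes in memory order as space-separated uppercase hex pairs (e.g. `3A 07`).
L2: cmp op=0x0:6|rd=6:3|rs=5:3|pad=0:4 ⇒ 0x0350 ⇒ little 50 03

50 03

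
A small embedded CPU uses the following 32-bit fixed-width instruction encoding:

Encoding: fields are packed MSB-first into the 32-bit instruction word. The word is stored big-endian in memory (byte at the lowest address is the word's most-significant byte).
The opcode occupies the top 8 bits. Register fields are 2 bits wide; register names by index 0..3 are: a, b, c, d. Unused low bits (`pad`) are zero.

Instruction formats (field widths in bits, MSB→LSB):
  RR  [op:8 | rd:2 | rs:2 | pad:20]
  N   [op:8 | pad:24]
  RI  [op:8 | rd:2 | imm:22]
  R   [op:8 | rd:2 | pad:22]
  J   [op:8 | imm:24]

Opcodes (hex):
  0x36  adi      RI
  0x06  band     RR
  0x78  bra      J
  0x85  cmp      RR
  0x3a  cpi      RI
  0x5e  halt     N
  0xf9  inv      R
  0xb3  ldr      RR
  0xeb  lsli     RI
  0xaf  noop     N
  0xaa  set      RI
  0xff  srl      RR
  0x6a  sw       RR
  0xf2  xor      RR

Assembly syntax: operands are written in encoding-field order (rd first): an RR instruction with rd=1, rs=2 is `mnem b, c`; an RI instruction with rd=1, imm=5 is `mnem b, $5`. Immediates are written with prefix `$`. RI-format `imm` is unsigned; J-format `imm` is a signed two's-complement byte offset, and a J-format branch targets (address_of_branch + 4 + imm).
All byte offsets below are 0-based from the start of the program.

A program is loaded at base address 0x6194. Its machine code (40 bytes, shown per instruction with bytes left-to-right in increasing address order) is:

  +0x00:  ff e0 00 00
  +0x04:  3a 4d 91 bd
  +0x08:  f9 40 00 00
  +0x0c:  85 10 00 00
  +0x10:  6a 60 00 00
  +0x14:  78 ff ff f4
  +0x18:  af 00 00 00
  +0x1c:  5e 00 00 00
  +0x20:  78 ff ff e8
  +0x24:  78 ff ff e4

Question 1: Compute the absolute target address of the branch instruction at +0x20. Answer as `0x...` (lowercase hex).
0x61a0

@+20  big-endian(78 ff ff e8) = 0x78ffffe8
  top 8b → 0x78 → bra [J]
  imm: (w>>0)&0xffffff=0xffffe8 (s24→-24) → $-24
  target = base 0x6194 + off 0x20 + 4 + imm -24 = 0x61a0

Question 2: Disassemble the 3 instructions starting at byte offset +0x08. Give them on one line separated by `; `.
inv b; cmp a, b; sw b, c

[08] f9 40 00 00 → 0xf9400000
  op=0xf9400000>>24=0xf9 ⇒ inv (R)
  rd@[23:22]=0x1 ⇒ b
[0c] 85 10 00 00 → 0x85100000
  op=0x85100000>>24=0x85 ⇒ cmp (RR)
  rd@[23:22]=0x0 ⇒ a
  rs@[21:20]=0x1 ⇒ b
[10] 6a 60 00 00 → 0x6a600000
  op=0x6a600000>>24=0x6a ⇒ sw (RR)
  rd@[23:22]=0x1 ⇒ b
  rs@[21:20]=0x2 ⇒ c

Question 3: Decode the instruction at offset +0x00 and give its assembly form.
@+00  big-endian(ff e0 00 00) = 0xffe00000
  opcode bits[31:24]=0xff: srl/RR
  rd@[23:22]=0x3 ⇒ d
  rs@[21:20]=0x2 ⇒ c

srl d, c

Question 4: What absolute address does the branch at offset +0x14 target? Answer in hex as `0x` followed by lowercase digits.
+0x14: 78 ff ff f4 ⇒ word 0x78fffff4 (big)
  op=0x78fffff4>>24=0x78 ⇒ bra (J)
  imm: (w>>0)&0xffffff=0xfffff4 (s24→-12) → $-12
  target = base 0x6194 + off 0x14 + 4 + imm -12 = 0x61a0

0x61a0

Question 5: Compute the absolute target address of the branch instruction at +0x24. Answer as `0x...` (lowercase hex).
0x61a0

@+24  big-endian(78 ff ff e4) = 0x78ffffe4
  op=0x78ffffe4>>24=0x78 ⇒ bra (J)
  [23:0] imm=16777188 (s24→-28) = $-28
  target = base 0x6194 + off 0x24 + 4 + imm -28 = 0x61a0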